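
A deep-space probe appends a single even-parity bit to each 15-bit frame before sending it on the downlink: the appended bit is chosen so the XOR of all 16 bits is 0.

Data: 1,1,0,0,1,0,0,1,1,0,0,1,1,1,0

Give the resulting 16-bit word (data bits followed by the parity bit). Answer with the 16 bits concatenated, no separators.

XOR of the 15 data bits: 1⊕1⊕0⊕0⊕1⊕0⊕0⊕1⊕1⊕0⊕0⊕1⊕1⊕1⊕0 = 0
Parity bit = 0 (so all 16 bits XOR to 0).

1100100110011100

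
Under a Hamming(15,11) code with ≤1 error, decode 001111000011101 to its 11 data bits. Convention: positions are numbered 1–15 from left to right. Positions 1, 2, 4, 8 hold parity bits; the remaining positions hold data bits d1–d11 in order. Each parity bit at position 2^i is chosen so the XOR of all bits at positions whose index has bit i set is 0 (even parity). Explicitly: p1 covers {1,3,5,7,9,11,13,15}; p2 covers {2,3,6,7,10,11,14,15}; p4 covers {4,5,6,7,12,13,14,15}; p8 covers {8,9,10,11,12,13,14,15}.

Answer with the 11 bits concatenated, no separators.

11100011101

s1 (pos 1,3,5,7,9,11,13,15): 0⊕1⊕1⊕0⊕0⊕1⊕1⊕1 = 1
s2 (pos 2,3,6,7,10,11,14,15): 0⊕1⊕1⊕0⊕0⊕1⊕0⊕1 = 0
s4 (pos 4,5,6,7,12,13,14,15): 1⊕1⊕1⊕0⊕1⊕1⊕0⊕1 = 0
s8 (pos 8,9,10,11,12,13,14,15): 0⊕0⊕0⊕1⊕1⊕1⊕0⊕1 = 0
Syndrome s8…s1 = 0001 → error at position 1.
Flip position 1: 001111000011101 → 101111000011101
Read data bits from positions 3,5,6,7,9,10,11,12,13,14,15: 11100011101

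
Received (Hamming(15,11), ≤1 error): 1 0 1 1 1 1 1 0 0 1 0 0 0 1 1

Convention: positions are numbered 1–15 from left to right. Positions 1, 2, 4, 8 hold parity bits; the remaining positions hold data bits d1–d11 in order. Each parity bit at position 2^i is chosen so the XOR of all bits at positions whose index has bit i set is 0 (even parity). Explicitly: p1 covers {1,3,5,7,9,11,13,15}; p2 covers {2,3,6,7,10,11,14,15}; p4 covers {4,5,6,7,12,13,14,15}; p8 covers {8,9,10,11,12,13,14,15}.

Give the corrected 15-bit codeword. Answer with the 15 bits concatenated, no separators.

101111101100011

s1 (pos 1,3,5,7,9,11,13,15): 1⊕1⊕1⊕1⊕0⊕0⊕0⊕1 = 1
s2 (pos 2,3,6,7,10,11,14,15): 0⊕1⊕1⊕1⊕1⊕0⊕1⊕1 = 0
s4 (pos 4,5,6,7,12,13,14,15): 1⊕1⊕1⊕1⊕0⊕0⊕1⊕1 = 0
s8 (pos 8,9,10,11,12,13,14,15): 0⊕0⊕1⊕0⊕0⊕0⊕1⊕1 = 1
Syndrome s8…s1 = 1001 → error at position 9.
Flip position 9: 101111100100011 → 101111101100011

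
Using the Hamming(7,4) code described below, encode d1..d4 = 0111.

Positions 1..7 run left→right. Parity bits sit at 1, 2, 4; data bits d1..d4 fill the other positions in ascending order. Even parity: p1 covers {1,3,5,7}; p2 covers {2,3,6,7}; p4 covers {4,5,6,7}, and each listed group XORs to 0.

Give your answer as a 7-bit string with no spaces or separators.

Place data at non-parity positions: p1 p2 0 p4 1 1 1
p1 (pos 1,3,5,7): XOR of data positions = 0⊕1⊕1 = 0
p2 (pos 2,3,6,7): XOR of data positions = 0⊕1⊕1 = 0
p4 (pos 4,5,6,7): XOR of data positions = 1⊕1⊕1 = 1
Codeword: 0001111

0001111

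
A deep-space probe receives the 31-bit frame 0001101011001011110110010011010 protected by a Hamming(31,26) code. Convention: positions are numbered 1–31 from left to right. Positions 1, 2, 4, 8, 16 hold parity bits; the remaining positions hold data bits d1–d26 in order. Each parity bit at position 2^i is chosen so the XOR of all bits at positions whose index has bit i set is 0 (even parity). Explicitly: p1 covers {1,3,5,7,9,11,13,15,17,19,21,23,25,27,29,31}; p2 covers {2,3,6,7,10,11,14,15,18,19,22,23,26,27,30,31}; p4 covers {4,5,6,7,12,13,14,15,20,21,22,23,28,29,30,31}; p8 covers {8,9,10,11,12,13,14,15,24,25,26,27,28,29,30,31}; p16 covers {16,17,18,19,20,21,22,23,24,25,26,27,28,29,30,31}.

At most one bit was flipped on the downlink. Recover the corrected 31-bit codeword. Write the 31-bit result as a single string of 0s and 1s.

s1 (pos 1,3,5,7,9,11,13,15,17,19,21,23,25,27,29,31): 0⊕0⊕1⊕1⊕1⊕0⊕1⊕1⊕1⊕0⊕1⊕0⊕0⊕1⊕0⊕0 = 0
s2 (pos 2,3,6,7,10,11,14,15,18,19,22,23,26,27,30,31): 0⊕0⊕0⊕1⊕1⊕0⊕0⊕1⊕1⊕0⊕0⊕0⊕0⊕1⊕1⊕0 = 0
s4 (pos 4,5,6,7,12,13,14,15,20,21,22,23,28,29,30,31): 1⊕1⊕0⊕1⊕0⊕1⊕0⊕1⊕1⊕1⊕0⊕0⊕1⊕0⊕1⊕0 = 1
s8 (pos 8,9,10,11,12,13,14,15,24,25,26,27,28,29,30,31): 0⊕1⊕1⊕0⊕0⊕1⊕0⊕1⊕1⊕0⊕0⊕1⊕1⊕0⊕1⊕0 = 0
s16 (pos 16,17,18,19,20,21,22,23,24,25,26,27,28,29,30,31): 1⊕1⊕1⊕0⊕1⊕1⊕0⊕0⊕1⊕0⊕0⊕1⊕1⊕0⊕1⊕0 = 1
Syndrome s16…s1 = 10100 → error at position 20.
Flip position 20: 0001101011001011110110010011010 → 0001101011001011110010010011010

0001101011001011110010010011010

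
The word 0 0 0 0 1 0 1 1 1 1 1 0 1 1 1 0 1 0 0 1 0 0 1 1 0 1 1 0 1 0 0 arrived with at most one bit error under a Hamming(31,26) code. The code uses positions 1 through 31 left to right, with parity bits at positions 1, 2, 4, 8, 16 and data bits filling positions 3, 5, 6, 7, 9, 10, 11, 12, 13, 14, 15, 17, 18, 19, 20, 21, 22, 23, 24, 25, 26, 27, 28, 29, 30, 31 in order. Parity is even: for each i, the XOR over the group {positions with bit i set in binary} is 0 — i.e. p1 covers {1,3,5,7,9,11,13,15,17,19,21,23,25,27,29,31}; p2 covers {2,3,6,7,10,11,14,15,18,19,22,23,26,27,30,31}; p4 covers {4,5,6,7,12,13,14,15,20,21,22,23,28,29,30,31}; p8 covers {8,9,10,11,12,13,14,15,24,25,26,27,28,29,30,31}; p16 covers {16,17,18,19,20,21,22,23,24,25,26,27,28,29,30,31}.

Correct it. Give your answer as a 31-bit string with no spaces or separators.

0000101111101110100100100110100

s1 (pos 1,3,5,7,9,11,13,15,17,19,21,23,25,27,29,31): 0⊕0⊕1⊕1⊕1⊕1⊕1⊕1⊕1⊕0⊕0⊕1⊕0⊕1⊕1⊕0 = 0
s2 (pos 2,3,6,7,10,11,14,15,18,19,22,23,26,27,30,31): 0⊕0⊕0⊕1⊕1⊕1⊕1⊕1⊕0⊕0⊕0⊕1⊕1⊕1⊕0⊕0 = 0
s4 (pos 4,5,6,7,12,13,14,15,20,21,22,23,28,29,30,31): 0⊕1⊕0⊕1⊕0⊕1⊕1⊕1⊕1⊕0⊕0⊕1⊕0⊕1⊕0⊕0 = 0
s8 (pos 8,9,10,11,12,13,14,15,24,25,26,27,28,29,30,31): 1⊕1⊕1⊕1⊕0⊕1⊕1⊕1⊕1⊕0⊕1⊕1⊕0⊕1⊕0⊕0 = 1
s16 (pos 16,17,18,19,20,21,22,23,24,25,26,27,28,29,30,31): 0⊕1⊕0⊕0⊕1⊕0⊕0⊕1⊕1⊕0⊕1⊕1⊕0⊕1⊕0⊕0 = 1
Syndrome s16…s1 = 11000 → error at position 24.
Flip position 24: 0000101111101110100100110110100 → 0000101111101110100100100110100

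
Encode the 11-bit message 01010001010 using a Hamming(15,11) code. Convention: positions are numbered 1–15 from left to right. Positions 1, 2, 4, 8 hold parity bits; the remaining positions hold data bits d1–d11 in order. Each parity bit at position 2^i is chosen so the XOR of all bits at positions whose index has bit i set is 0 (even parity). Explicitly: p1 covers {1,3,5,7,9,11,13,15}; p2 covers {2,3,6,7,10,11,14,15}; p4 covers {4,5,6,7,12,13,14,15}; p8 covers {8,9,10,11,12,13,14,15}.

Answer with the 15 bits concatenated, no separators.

Place data at non-parity positions: p1 p2 0 p4 1 0 1 p8 0 0 0 1 0 1 0
p1 (pos 1,3,5,7,9,11,13,15): XOR of data positions = 0⊕1⊕1⊕0⊕0⊕0⊕0 = 0
p2 (pos 2,3,6,7,10,11,14,15): XOR of data positions = 0⊕0⊕1⊕0⊕0⊕1⊕0 = 0
p4 (pos 4,5,6,7,12,13,14,15): XOR of data positions = 1⊕0⊕1⊕1⊕0⊕1⊕0 = 0
p8 (pos 8,9,10,11,12,13,14,15): XOR of data positions = 0⊕0⊕0⊕1⊕0⊕1⊕0 = 0
Codeword: 000010100001010

000010100001010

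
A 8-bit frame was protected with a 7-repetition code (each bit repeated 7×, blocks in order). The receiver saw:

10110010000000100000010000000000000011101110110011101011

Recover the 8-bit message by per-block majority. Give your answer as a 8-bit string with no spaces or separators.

Block 1 (1011001): 4 ones → 1
Block 2 (0000000): 0 ones → 0
Block 3 (1000000): 1 one → 0
Block 4 (1000000): 1 one → 0
Block 5 (0000000): 0 ones → 0
Block 6 (0111011): 5 ones → 1
Block 7 (1011001): 4 ones → 1
Block 8 (1101011): 5 ones → 1

10000111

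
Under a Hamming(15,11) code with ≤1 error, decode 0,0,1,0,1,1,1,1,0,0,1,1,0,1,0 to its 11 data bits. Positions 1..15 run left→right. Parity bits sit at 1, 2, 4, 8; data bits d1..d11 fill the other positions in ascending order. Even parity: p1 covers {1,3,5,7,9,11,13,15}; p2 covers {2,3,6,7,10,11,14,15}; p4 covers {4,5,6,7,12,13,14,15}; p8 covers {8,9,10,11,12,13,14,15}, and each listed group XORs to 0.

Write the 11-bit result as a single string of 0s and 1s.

s1 (pos 1,3,5,7,9,11,13,15): 0⊕1⊕1⊕1⊕0⊕1⊕0⊕0 = 0
s2 (pos 2,3,6,7,10,11,14,15): 0⊕1⊕1⊕1⊕0⊕1⊕1⊕0 = 1
s4 (pos 4,5,6,7,12,13,14,15): 0⊕1⊕1⊕1⊕1⊕0⊕1⊕0 = 1
s8 (pos 8,9,10,11,12,13,14,15): 1⊕0⊕0⊕1⊕1⊕0⊕1⊕0 = 0
Syndrome s8…s1 = 0110 → error at position 6.
Flip position 6: 001011110011010 → 001010110011010
Read data bits from positions 3,5,6,7,9,10,11,12,13,14,15: 11010011010

11010011010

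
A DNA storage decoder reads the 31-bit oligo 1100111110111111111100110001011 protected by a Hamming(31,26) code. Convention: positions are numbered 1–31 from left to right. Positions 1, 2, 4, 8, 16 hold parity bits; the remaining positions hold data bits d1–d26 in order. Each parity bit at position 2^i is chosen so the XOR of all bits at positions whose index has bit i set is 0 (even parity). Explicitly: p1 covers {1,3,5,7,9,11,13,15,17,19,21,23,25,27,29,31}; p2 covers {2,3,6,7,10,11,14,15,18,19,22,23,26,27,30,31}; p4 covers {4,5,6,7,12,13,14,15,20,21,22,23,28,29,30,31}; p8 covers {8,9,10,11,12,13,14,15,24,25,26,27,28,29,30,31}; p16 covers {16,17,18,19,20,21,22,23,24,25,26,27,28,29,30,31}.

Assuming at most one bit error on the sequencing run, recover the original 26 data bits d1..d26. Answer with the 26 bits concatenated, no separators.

s1 (pos 1,3,5,7,9,11,13,15,17,19,21,23,25,27,29,31): 1⊕0⊕1⊕1⊕1⊕1⊕1⊕1⊕1⊕1⊕0⊕1⊕0⊕0⊕0⊕1 = 1
s2 (pos 2,3,6,7,10,11,14,15,18,19,22,23,26,27,30,31): 1⊕0⊕1⊕1⊕0⊕1⊕1⊕1⊕1⊕1⊕0⊕1⊕0⊕0⊕1⊕1 = 1
s4 (pos 4,5,6,7,12,13,14,15,20,21,22,23,28,29,30,31): 0⊕1⊕1⊕1⊕1⊕1⊕1⊕1⊕1⊕0⊕0⊕1⊕1⊕0⊕1⊕1 = 0
s8 (pos 8,9,10,11,12,13,14,15,24,25,26,27,28,29,30,31): 1⊕1⊕0⊕1⊕1⊕1⊕1⊕1⊕1⊕0⊕0⊕0⊕1⊕0⊕1⊕1 = 1
s16 (pos 16,17,18,19,20,21,22,23,24,25,26,27,28,29,30,31): 1⊕1⊕1⊕1⊕1⊕0⊕0⊕1⊕1⊕0⊕0⊕0⊕1⊕0⊕1⊕1 = 0
Syndrome s16…s1 = 01011 → error at position 11.
Flip position 11: 1100111110111111111100110001011 → 1100111110011111111100110001011
Read data bits from positions 3,5,6,7,9,10,11,12,13,14,15,17,18,19,20,21,22,23,24,25,26,27,28,29,30,31: 01111001111111100110001011

01111001111111100110001011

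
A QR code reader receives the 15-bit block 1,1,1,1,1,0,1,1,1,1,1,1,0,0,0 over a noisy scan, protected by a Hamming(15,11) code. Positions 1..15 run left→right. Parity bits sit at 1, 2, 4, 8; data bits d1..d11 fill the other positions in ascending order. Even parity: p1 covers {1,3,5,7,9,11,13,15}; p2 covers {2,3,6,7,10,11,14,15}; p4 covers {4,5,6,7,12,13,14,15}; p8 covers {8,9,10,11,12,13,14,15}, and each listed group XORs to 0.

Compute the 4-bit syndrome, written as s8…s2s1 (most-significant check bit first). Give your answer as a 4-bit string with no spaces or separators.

1010

s1 (pos 1,3,5,7,9,11,13,15): 1⊕1⊕1⊕1⊕1⊕1⊕0⊕0 = 0
s2 (pos 2,3,6,7,10,11,14,15): 1⊕1⊕0⊕1⊕1⊕1⊕0⊕0 = 1
s4 (pos 4,5,6,7,12,13,14,15): 1⊕1⊕0⊕1⊕1⊕0⊕0⊕0 = 0
s8 (pos 8,9,10,11,12,13,14,15): 1⊕1⊕1⊕1⊕1⊕0⊕0⊕0 = 1
Syndrome s8…s1 = 1010 → error at position 10.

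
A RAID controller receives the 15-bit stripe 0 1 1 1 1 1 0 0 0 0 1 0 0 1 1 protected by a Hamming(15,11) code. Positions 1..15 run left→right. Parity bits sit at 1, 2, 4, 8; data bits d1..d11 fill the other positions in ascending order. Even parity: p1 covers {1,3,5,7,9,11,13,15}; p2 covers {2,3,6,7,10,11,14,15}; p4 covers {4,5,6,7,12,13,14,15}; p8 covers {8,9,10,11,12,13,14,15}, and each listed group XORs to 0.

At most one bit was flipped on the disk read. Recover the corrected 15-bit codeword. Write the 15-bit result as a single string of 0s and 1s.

s1 (pos 1,3,5,7,9,11,13,15): 0⊕1⊕1⊕0⊕0⊕1⊕0⊕1 = 0
s2 (pos 2,3,6,7,10,11,14,15): 1⊕1⊕1⊕0⊕0⊕1⊕1⊕1 = 0
s4 (pos 4,5,6,7,12,13,14,15): 1⊕1⊕1⊕0⊕0⊕0⊕1⊕1 = 1
s8 (pos 8,9,10,11,12,13,14,15): 0⊕0⊕0⊕1⊕0⊕0⊕1⊕1 = 1
Syndrome s8…s1 = 1100 → error at position 12.
Flip position 12: 011111000010011 → 011111000011011

011111000011011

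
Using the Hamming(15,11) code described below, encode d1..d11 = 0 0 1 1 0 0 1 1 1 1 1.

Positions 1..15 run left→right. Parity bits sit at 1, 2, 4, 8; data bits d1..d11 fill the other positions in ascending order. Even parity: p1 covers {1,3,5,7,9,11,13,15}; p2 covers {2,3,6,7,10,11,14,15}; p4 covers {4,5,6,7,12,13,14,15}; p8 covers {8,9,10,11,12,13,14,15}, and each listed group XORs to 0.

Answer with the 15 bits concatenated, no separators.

010001110011111

Place data at non-parity positions: p1 p2 0 p4 0 1 1 p8 0 0 1 1 1 1 1
p1 (pos 1,3,5,7,9,11,13,15): XOR of data positions = 0⊕0⊕1⊕0⊕1⊕1⊕1 = 0
p2 (pos 2,3,6,7,10,11,14,15): XOR of data positions = 0⊕1⊕1⊕0⊕1⊕1⊕1 = 1
p4 (pos 4,5,6,7,12,13,14,15): XOR of data positions = 0⊕1⊕1⊕1⊕1⊕1⊕1 = 0
p8 (pos 8,9,10,11,12,13,14,15): XOR of data positions = 0⊕0⊕1⊕1⊕1⊕1⊕1 = 1
Codeword: 010001110011111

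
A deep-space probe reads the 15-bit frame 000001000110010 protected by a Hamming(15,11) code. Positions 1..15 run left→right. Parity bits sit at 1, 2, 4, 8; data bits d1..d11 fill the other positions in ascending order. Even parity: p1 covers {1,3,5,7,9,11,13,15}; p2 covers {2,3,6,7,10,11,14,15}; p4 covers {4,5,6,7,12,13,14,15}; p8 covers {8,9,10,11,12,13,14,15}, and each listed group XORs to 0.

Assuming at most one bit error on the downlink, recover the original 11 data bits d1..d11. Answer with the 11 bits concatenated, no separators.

s1 (pos 1,3,5,7,9,11,13,15): 0⊕0⊕0⊕0⊕0⊕1⊕0⊕0 = 1
s2 (pos 2,3,6,7,10,11,14,15): 0⊕0⊕1⊕0⊕1⊕1⊕1⊕0 = 0
s4 (pos 4,5,6,7,12,13,14,15): 0⊕0⊕1⊕0⊕0⊕0⊕1⊕0 = 0
s8 (pos 8,9,10,11,12,13,14,15): 0⊕0⊕1⊕1⊕0⊕0⊕1⊕0 = 1
Syndrome s8…s1 = 1001 → error at position 9.
Flip position 9: 000001000110010 → 000001001110010
Read data bits from positions 3,5,6,7,9,10,11,12,13,14,15: 00101110010

00101110010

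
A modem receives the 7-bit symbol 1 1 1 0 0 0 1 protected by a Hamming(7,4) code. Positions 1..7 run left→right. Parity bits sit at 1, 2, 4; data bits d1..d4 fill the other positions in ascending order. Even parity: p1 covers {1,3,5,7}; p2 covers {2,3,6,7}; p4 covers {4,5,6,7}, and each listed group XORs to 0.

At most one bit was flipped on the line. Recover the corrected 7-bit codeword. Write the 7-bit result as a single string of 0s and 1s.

1110000

s1 (pos 1,3,5,7): 1⊕1⊕0⊕1 = 1
s2 (pos 2,3,6,7): 1⊕1⊕0⊕1 = 1
s4 (pos 4,5,6,7): 0⊕0⊕0⊕1 = 1
Syndrome s4…s1 = 111 → error at position 7.
Flip position 7: 1110001 → 1110000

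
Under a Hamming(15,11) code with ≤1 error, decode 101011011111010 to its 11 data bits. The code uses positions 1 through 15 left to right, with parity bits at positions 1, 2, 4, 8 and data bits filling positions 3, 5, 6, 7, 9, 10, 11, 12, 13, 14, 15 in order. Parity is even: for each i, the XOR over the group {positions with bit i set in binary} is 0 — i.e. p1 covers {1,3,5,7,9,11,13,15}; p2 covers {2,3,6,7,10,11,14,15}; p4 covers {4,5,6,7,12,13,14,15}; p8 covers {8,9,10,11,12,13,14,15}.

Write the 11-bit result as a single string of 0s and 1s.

s1 (pos 1,3,5,7,9,11,13,15): 1⊕1⊕1⊕0⊕1⊕1⊕0⊕0 = 1
s2 (pos 2,3,6,7,10,11,14,15): 0⊕1⊕1⊕0⊕1⊕1⊕1⊕0 = 1
s4 (pos 4,5,6,7,12,13,14,15): 0⊕1⊕1⊕0⊕1⊕0⊕1⊕0 = 0
s8 (pos 8,9,10,11,12,13,14,15): 1⊕1⊕1⊕1⊕1⊕0⊕1⊕0 = 0
Syndrome s8…s1 = 0011 → error at position 3.
Flip position 3: 101011011111010 → 100011011111010
Read data bits from positions 3,5,6,7,9,10,11,12,13,14,15: 01101111010

01101111010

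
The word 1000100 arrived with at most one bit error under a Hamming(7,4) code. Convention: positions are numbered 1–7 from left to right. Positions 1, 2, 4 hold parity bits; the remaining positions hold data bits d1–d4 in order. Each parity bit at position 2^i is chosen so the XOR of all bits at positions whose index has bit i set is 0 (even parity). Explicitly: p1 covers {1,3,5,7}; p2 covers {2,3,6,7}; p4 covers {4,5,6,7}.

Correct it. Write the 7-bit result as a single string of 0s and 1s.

s1 (pos 1,3,5,7): 1⊕0⊕1⊕0 = 0
s2 (pos 2,3,6,7): 0⊕0⊕0⊕0 = 0
s4 (pos 4,5,6,7): 0⊕1⊕0⊕0 = 1
Syndrome s4…s1 = 100 → error at position 4.
Flip position 4: 1000100 → 1001100

1001100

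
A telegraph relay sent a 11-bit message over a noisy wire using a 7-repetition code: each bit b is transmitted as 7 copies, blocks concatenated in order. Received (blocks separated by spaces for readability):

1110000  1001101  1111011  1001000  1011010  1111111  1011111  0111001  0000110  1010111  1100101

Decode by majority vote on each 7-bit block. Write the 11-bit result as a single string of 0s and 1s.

01101111011

Block 1 (1110000): 3 ones → 0
Block 2 (1001101): 4 ones → 1
Block 3 (1111011): 6 ones → 1
Block 4 (1001000): 2 ones → 0
Block 5 (1011010): 4 ones → 1
Block 6 (1111111): 7 ones → 1
Block 7 (1011111): 6 ones → 1
Block 8 (0111001): 4 ones → 1
Block 9 (0000110): 2 ones → 0
Block 10 (1010111): 5 ones → 1
Block 11 (1100101): 4 ones → 1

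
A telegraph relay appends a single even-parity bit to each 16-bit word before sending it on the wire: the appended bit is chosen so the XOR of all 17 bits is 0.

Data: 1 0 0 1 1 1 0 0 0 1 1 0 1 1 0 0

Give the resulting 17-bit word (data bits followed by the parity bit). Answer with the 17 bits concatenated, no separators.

XOR of the 16 data bits: 1⊕0⊕0⊕1⊕1⊕1⊕0⊕0⊕0⊕1⊕1⊕0⊕1⊕1⊕0⊕0 = 0
Parity bit = 0 (so all 17 bits XOR to 0).

10011100011011000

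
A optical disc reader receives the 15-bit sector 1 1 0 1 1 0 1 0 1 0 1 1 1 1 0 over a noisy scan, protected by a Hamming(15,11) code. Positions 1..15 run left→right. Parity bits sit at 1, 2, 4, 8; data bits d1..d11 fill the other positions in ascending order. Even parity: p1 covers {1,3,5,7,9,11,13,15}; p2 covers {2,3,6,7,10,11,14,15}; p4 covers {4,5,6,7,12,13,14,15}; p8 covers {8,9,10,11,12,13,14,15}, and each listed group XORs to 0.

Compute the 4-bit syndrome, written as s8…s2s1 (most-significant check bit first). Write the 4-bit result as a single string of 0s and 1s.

1000

s1 (pos 1,3,5,7,9,11,13,15): 1⊕0⊕1⊕1⊕1⊕1⊕1⊕0 = 0
s2 (pos 2,3,6,7,10,11,14,15): 1⊕0⊕0⊕1⊕0⊕1⊕1⊕0 = 0
s4 (pos 4,5,6,7,12,13,14,15): 1⊕1⊕0⊕1⊕1⊕1⊕1⊕0 = 0
s8 (pos 8,9,10,11,12,13,14,15): 0⊕1⊕0⊕1⊕1⊕1⊕1⊕0 = 1
Syndrome s8…s1 = 1000 → error at position 8.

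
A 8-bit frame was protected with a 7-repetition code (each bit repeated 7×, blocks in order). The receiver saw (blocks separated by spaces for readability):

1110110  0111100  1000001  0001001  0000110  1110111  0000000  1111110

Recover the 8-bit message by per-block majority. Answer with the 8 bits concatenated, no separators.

Block 1 (1110110): 5 ones → 1
Block 2 (0111100): 4 ones → 1
Block 3 (1000001): 2 ones → 0
Block 4 (0001001): 2 ones → 0
Block 5 (0000110): 2 ones → 0
Block 6 (1110111): 6 ones → 1
Block 7 (0000000): 0 ones → 0
Block 8 (1111110): 6 ones → 1

11000101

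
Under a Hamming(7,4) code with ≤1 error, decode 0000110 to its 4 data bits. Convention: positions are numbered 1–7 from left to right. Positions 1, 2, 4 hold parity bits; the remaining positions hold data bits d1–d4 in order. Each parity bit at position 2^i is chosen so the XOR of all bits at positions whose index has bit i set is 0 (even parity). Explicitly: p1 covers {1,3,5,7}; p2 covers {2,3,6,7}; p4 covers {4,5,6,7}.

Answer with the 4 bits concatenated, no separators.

1110

s1 (pos 1,3,5,7): 0⊕0⊕1⊕0 = 1
s2 (pos 2,3,6,7): 0⊕0⊕1⊕0 = 1
s4 (pos 4,5,6,7): 0⊕1⊕1⊕0 = 0
Syndrome s4…s1 = 011 → error at position 3.
Flip position 3: 0000110 → 0010110
Read data bits from positions 3,5,6,7: 1110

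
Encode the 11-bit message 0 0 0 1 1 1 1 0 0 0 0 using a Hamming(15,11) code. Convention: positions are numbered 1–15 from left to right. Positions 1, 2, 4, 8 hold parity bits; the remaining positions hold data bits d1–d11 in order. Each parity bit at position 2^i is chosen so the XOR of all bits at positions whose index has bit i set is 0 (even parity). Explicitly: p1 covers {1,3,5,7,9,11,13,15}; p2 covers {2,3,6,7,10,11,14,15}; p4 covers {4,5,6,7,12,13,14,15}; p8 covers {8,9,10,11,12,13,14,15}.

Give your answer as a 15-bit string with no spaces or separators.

110100111110000

Place data at non-parity positions: p1 p2 0 p4 0 0 1 p8 1 1 1 0 0 0 0
p1 (pos 1,3,5,7,9,11,13,15): XOR of data positions = 0⊕0⊕1⊕1⊕1⊕0⊕0 = 1
p2 (pos 2,3,6,7,10,11,14,15): XOR of data positions = 0⊕0⊕1⊕1⊕1⊕0⊕0 = 1
p4 (pos 4,5,6,7,12,13,14,15): XOR of data positions = 0⊕0⊕1⊕0⊕0⊕0⊕0 = 1
p8 (pos 8,9,10,11,12,13,14,15): XOR of data positions = 1⊕1⊕1⊕0⊕0⊕0⊕0 = 1
Codeword: 110100111110000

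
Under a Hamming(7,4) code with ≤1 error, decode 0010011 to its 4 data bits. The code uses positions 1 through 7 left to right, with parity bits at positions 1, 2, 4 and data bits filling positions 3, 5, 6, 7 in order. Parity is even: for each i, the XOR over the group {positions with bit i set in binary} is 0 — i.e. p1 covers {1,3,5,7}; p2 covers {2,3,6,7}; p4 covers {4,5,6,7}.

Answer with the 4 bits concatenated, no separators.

s1 (pos 1,3,5,7): 0⊕1⊕0⊕1 = 0
s2 (pos 2,3,6,7): 0⊕1⊕1⊕1 = 1
s4 (pos 4,5,6,7): 0⊕0⊕1⊕1 = 0
Syndrome s4…s1 = 010 → error at position 2.
Flip position 2: 0010011 → 0110011
Read data bits from positions 3,5,6,7: 1011

1011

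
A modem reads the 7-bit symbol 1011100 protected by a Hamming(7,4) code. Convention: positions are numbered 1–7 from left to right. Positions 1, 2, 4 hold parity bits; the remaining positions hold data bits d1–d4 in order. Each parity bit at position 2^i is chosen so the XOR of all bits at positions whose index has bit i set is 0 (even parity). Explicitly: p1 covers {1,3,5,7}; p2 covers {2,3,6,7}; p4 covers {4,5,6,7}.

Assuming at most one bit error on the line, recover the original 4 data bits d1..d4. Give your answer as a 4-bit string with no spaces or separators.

0100

s1 (pos 1,3,5,7): 1⊕1⊕1⊕0 = 1
s2 (pos 2,3,6,7): 0⊕1⊕0⊕0 = 1
s4 (pos 4,5,6,7): 1⊕1⊕0⊕0 = 0
Syndrome s4…s1 = 011 → error at position 3.
Flip position 3: 1011100 → 1001100
Read data bits from positions 3,5,6,7: 0100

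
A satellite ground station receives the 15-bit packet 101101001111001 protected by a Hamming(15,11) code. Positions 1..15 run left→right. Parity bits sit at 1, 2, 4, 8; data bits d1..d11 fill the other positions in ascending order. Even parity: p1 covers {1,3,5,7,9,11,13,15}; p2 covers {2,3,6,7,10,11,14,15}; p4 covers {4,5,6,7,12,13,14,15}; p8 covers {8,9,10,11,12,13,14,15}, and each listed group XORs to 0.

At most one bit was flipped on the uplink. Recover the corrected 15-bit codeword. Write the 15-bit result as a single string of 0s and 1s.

s1 (pos 1,3,5,7,9,11,13,15): 1⊕1⊕0⊕0⊕1⊕1⊕0⊕1 = 1
s2 (pos 2,3,6,7,10,11,14,15): 0⊕1⊕1⊕0⊕1⊕1⊕0⊕1 = 1
s4 (pos 4,5,6,7,12,13,14,15): 1⊕0⊕1⊕0⊕1⊕0⊕0⊕1 = 0
s8 (pos 8,9,10,11,12,13,14,15): 0⊕1⊕1⊕1⊕1⊕0⊕0⊕1 = 1
Syndrome s8…s1 = 1011 → error at position 11.
Flip position 11: 101101001111001 → 101101001101001

101101001101001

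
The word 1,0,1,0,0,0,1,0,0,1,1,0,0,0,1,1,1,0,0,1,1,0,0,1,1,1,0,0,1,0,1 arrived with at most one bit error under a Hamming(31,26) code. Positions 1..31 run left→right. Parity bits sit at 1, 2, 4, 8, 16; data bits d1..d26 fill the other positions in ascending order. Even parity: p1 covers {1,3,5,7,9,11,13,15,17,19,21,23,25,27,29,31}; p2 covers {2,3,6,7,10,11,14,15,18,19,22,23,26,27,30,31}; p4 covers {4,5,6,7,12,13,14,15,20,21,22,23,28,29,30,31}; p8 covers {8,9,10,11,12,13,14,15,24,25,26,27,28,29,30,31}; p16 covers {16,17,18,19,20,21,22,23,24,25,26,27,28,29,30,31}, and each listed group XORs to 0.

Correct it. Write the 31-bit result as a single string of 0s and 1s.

s1 (pos 1,3,5,7,9,11,13,15,17,19,21,23,25,27,29,31): 1⊕1⊕0⊕1⊕0⊕1⊕0⊕1⊕1⊕0⊕1⊕0⊕1⊕0⊕1⊕1 = 0
s2 (pos 2,3,6,7,10,11,14,15,18,19,22,23,26,27,30,31): 0⊕1⊕0⊕1⊕1⊕1⊕0⊕1⊕0⊕0⊕0⊕0⊕1⊕0⊕0⊕1 = 1
s4 (pos 4,5,6,7,12,13,14,15,20,21,22,23,28,29,30,31): 0⊕0⊕0⊕1⊕0⊕0⊕0⊕1⊕1⊕1⊕0⊕0⊕0⊕1⊕0⊕1 = 0
s8 (pos 8,9,10,11,12,13,14,15,24,25,26,27,28,29,30,31): 0⊕0⊕1⊕1⊕0⊕0⊕0⊕1⊕1⊕1⊕1⊕0⊕0⊕1⊕0⊕1 = 0
s16 (pos 16,17,18,19,20,21,22,23,24,25,26,27,28,29,30,31): 1⊕1⊕0⊕0⊕1⊕1⊕0⊕0⊕1⊕1⊕1⊕0⊕0⊕1⊕0⊕1 = 1
Syndrome s16…s1 = 10010 → error at position 18.
Flip position 18: 1010001001100011100110011100101 → 1010001001100011110110011100101

1010001001100011110110011100101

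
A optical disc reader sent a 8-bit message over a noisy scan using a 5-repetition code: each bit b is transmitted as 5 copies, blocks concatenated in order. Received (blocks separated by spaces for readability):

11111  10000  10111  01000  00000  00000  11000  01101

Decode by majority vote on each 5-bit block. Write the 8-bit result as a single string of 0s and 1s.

Block 1 (11111): 5 ones → 1
Block 2 (10000): 1 one → 0
Block 3 (10111): 4 ones → 1
Block 4 (01000): 1 one → 0
Block 5 (00000): 0 ones → 0
Block 6 (00000): 0 ones → 0
Block 7 (11000): 2 ones → 0
Block 8 (01101): 3 ones → 1

10100001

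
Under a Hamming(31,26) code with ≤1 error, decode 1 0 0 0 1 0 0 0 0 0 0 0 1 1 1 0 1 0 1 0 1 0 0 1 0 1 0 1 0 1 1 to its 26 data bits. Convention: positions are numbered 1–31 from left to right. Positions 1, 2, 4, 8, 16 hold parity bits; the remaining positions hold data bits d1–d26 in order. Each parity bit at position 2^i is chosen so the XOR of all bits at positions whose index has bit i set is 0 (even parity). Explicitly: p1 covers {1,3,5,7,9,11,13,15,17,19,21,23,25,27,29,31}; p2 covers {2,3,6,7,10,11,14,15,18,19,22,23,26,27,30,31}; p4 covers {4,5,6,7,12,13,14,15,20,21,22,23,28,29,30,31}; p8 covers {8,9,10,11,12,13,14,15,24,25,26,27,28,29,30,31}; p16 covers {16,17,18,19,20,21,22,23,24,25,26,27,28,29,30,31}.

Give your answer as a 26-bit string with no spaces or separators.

01000000111101010010101011

s1 (pos 1,3,5,7,9,11,13,15,17,19,21,23,25,27,29,31): 1⊕0⊕1⊕0⊕0⊕0⊕1⊕1⊕1⊕1⊕1⊕0⊕0⊕0⊕0⊕1 = 0
s2 (pos 2,3,6,7,10,11,14,15,18,19,22,23,26,27,30,31): 0⊕0⊕0⊕0⊕0⊕0⊕1⊕1⊕0⊕1⊕0⊕0⊕1⊕0⊕1⊕1 = 0
s4 (pos 4,5,6,7,12,13,14,15,20,21,22,23,28,29,30,31): 0⊕1⊕0⊕0⊕0⊕1⊕1⊕1⊕0⊕1⊕0⊕0⊕1⊕0⊕1⊕1 = 0
s8 (pos 8,9,10,11,12,13,14,15,24,25,26,27,28,29,30,31): 0⊕0⊕0⊕0⊕0⊕1⊕1⊕1⊕1⊕0⊕1⊕0⊕1⊕0⊕1⊕1 = 0
s16 (pos 16,17,18,19,20,21,22,23,24,25,26,27,28,29,30,31): 0⊕1⊕0⊕1⊕0⊕1⊕0⊕0⊕1⊕0⊕1⊕0⊕1⊕0⊕1⊕1 = 0
Syndrome s16…s1 = 00000 → no error.
Read data bits from positions 3,5,6,7,9,10,11,12,13,14,15,17,18,19,20,21,22,23,24,25,26,27,28,29,30,31: 01000000111101010010101011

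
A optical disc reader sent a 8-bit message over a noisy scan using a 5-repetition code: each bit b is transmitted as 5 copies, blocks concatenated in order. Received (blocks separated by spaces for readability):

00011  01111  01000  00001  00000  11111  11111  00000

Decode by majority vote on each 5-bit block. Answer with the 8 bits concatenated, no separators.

01000110

Block 1 (00011): 2 ones → 0
Block 2 (01111): 4 ones → 1
Block 3 (01000): 1 one → 0
Block 4 (00001): 1 one → 0
Block 5 (00000): 0 ones → 0
Block 6 (11111): 5 ones → 1
Block 7 (11111): 5 ones → 1
Block 8 (00000): 0 ones → 0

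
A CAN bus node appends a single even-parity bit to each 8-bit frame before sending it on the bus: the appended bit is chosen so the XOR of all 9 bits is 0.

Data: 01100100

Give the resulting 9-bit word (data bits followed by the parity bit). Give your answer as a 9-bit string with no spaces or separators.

011001001

XOR of the 8 data bits: 0⊕1⊕1⊕0⊕0⊕1⊕0⊕0 = 1
Parity bit = 1 (so all 9 bits XOR to 0).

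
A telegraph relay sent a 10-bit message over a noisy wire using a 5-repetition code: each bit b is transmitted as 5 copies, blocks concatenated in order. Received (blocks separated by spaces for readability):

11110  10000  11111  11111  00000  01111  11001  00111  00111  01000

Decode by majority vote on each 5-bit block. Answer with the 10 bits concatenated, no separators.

Block 1 (11110): 4 ones → 1
Block 2 (10000): 1 one → 0
Block 3 (11111): 5 ones → 1
Block 4 (11111): 5 ones → 1
Block 5 (00000): 0 ones → 0
Block 6 (01111): 4 ones → 1
Block 7 (11001): 3 ones → 1
Block 8 (00111): 3 ones → 1
Block 9 (00111): 3 ones → 1
Block 10 (01000): 1 one → 0

1011011110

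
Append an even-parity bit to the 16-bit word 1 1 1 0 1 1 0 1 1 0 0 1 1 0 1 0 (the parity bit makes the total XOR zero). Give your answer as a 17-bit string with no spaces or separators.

XOR of the 16 data bits: 1⊕1⊕1⊕0⊕1⊕1⊕0⊕1⊕1⊕0⊕0⊕1⊕1⊕0⊕1⊕0 = 0
Parity bit = 0 (so all 17 bits XOR to 0).

11101101100110100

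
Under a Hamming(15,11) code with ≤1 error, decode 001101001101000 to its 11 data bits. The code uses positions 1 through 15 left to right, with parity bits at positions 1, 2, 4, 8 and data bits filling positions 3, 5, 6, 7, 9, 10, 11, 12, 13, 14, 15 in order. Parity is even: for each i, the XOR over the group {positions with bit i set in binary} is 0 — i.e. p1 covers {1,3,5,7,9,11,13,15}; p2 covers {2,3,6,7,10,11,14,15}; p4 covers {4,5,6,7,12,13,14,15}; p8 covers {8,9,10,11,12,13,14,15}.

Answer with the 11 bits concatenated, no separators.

s1 (pos 1,3,5,7,9,11,13,15): 0⊕1⊕0⊕0⊕1⊕0⊕0⊕0 = 0
s2 (pos 2,3,6,7,10,11,14,15): 0⊕1⊕1⊕0⊕1⊕0⊕0⊕0 = 1
s4 (pos 4,5,6,7,12,13,14,15): 1⊕0⊕1⊕0⊕1⊕0⊕0⊕0 = 1
s8 (pos 8,9,10,11,12,13,14,15): 0⊕1⊕1⊕0⊕1⊕0⊕0⊕0 = 1
Syndrome s8…s1 = 1110 → error at position 14.
Flip position 14: 001101001101000 → 001101001101010
Read data bits from positions 3,5,6,7,9,10,11,12,13,14,15: 10101101010

10101101010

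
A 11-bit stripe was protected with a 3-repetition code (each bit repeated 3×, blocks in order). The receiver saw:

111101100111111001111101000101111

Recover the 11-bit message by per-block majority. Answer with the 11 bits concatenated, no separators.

Block 1 (111): 3 ones → 1
Block 2 (101): 2 ones → 1
Block 3 (100): 1 one → 0
Block 4 (111): 3 ones → 1
Block 5 (111): 3 ones → 1
Block 6 (001): 1 one → 0
Block 7 (111): 3 ones → 1
Block 8 (101): 2 ones → 1
Block 9 (000): 0 ones → 0
Block 10 (101): 2 ones → 1
Block 11 (111): 3 ones → 1

11011011011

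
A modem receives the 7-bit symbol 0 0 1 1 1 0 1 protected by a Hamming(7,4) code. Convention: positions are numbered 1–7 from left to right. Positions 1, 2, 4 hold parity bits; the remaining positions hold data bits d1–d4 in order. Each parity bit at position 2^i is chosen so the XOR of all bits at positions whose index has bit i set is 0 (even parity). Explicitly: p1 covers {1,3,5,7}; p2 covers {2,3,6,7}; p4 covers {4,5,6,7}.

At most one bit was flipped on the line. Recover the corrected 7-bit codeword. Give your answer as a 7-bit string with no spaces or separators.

s1 (pos 1,3,5,7): 0⊕1⊕1⊕1 = 1
s2 (pos 2,3,6,7): 0⊕1⊕0⊕1 = 0
s4 (pos 4,5,6,7): 1⊕1⊕0⊕1 = 1
Syndrome s4…s1 = 101 → error at position 5.
Flip position 5: 0011101 → 0011001

0011001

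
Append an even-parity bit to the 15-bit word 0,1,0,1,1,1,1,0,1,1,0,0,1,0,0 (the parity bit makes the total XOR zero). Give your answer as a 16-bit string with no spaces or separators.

0101111011001000

XOR of the 15 data bits: 0⊕1⊕0⊕1⊕1⊕1⊕1⊕0⊕1⊕1⊕0⊕0⊕1⊕0⊕0 = 0
Parity bit = 0 (so all 16 bits XOR to 0).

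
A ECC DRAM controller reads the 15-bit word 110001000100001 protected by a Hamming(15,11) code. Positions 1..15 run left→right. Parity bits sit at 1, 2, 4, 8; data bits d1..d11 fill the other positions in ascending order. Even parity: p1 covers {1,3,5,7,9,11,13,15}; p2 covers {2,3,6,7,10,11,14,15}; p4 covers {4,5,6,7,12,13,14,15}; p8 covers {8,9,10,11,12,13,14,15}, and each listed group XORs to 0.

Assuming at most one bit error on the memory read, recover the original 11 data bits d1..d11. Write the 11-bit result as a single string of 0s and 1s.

00100100001

s1 (pos 1,3,5,7,9,11,13,15): 1⊕0⊕0⊕0⊕0⊕0⊕0⊕1 = 0
s2 (pos 2,3,6,7,10,11,14,15): 1⊕0⊕1⊕0⊕1⊕0⊕0⊕1 = 0
s4 (pos 4,5,6,7,12,13,14,15): 0⊕0⊕1⊕0⊕0⊕0⊕0⊕1 = 0
s8 (pos 8,9,10,11,12,13,14,15): 0⊕0⊕1⊕0⊕0⊕0⊕0⊕1 = 0
Syndrome s8…s1 = 0000 → no error.
Read data bits from positions 3,5,6,7,9,10,11,12,13,14,15: 00100100001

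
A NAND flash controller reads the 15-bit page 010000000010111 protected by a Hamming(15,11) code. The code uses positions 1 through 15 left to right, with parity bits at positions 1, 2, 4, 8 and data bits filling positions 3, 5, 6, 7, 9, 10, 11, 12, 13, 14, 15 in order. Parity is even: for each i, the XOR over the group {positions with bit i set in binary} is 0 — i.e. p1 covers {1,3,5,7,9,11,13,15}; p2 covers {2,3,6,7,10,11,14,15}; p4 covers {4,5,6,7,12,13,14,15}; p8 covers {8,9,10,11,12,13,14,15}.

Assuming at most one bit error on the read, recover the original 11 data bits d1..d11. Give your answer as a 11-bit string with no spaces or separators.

01000010111

s1 (pos 1,3,5,7,9,11,13,15): 0⊕0⊕0⊕0⊕0⊕1⊕1⊕1 = 1
s2 (pos 2,3,6,7,10,11,14,15): 1⊕0⊕0⊕0⊕0⊕1⊕1⊕1 = 0
s4 (pos 4,5,6,7,12,13,14,15): 0⊕0⊕0⊕0⊕0⊕1⊕1⊕1 = 1
s8 (pos 8,9,10,11,12,13,14,15): 0⊕0⊕0⊕1⊕0⊕1⊕1⊕1 = 0
Syndrome s8…s1 = 0101 → error at position 5.
Flip position 5: 010000000010111 → 010010000010111
Read data bits from positions 3,5,6,7,9,10,11,12,13,14,15: 01000010111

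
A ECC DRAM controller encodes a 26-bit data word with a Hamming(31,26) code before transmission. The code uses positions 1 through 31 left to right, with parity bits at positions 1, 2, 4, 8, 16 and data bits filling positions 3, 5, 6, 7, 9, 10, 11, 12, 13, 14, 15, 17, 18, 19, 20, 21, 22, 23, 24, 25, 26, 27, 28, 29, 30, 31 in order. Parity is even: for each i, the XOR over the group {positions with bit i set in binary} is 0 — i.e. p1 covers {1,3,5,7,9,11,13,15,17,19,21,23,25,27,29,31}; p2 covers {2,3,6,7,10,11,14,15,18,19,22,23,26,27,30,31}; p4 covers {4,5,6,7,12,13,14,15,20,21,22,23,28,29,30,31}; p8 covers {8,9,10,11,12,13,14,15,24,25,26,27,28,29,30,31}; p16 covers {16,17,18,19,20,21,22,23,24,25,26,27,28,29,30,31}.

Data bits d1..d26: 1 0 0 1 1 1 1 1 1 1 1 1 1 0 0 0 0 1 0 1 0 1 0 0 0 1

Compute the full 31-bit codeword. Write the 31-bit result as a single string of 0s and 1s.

1011001011111110110000101010001

Place data at non-parity positions: p1 p2 1 p4 0 0 1 p8 1 1 1 1 1 1 1 p16 1 1 0 0 0 0 1 0 1 0 1 0 0 0 1
p1 (pos 1,3,5,7,9,11,13,15,17,19,21,23,25,27,29,31): XOR of data positions = 1⊕0⊕1⊕1⊕1⊕1⊕1⊕1⊕0⊕0⊕1⊕1⊕1⊕0⊕1 = 1
p2 (pos 2,3,6,7,10,11,14,15,18,19,22,23,26,27,30,31): XOR of data positions = 1⊕0⊕1⊕1⊕1⊕1⊕1⊕1⊕0⊕0⊕1⊕0⊕1⊕0⊕1 = 0
p4 (pos 4,5,6,7,12,13,14,15,20,21,22,23,28,29,30,31): XOR of data positions = 0⊕0⊕1⊕1⊕1⊕1⊕1⊕0⊕0⊕0⊕1⊕0⊕0⊕0⊕1 = 1
p8 (pos 8,9,10,11,12,13,14,15,24,25,26,27,28,29,30,31): XOR of data positions = 1⊕1⊕1⊕1⊕1⊕1⊕1⊕0⊕1⊕0⊕1⊕0⊕0⊕0⊕1 = 0
p16 (pos 16,17,18,19,20,21,22,23,24,25,26,27,28,29,30,31): XOR of data positions = 1⊕1⊕0⊕0⊕0⊕0⊕1⊕0⊕1⊕0⊕1⊕0⊕0⊕0⊕1 = 0
Codeword: 1011001011111110110000101010001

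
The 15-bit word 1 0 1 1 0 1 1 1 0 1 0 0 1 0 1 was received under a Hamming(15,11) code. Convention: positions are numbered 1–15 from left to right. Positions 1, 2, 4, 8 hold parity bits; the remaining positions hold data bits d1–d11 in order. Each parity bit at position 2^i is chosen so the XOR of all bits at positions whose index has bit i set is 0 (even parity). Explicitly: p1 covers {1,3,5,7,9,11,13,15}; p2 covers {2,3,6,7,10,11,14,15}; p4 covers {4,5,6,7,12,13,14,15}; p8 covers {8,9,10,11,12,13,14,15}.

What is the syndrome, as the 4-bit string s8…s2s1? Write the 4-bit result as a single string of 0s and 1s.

0111

s1 (pos 1,3,5,7,9,11,13,15): 1⊕1⊕0⊕1⊕0⊕0⊕1⊕1 = 1
s2 (pos 2,3,6,7,10,11,14,15): 0⊕1⊕1⊕1⊕1⊕0⊕0⊕1 = 1
s4 (pos 4,5,6,7,12,13,14,15): 1⊕0⊕1⊕1⊕0⊕1⊕0⊕1 = 1
s8 (pos 8,9,10,11,12,13,14,15): 1⊕0⊕1⊕0⊕0⊕1⊕0⊕1 = 0
Syndrome s8…s1 = 0111 → error at position 7.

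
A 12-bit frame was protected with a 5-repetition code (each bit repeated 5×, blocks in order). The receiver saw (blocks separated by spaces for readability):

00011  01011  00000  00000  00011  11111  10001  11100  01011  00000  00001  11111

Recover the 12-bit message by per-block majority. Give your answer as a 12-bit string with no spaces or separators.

Block 1 (00011): 2 ones → 0
Block 2 (01011): 3 ones → 1
Block 3 (00000): 0 ones → 0
Block 4 (00000): 0 ones → 0
Block 5 (00011): 2 ones → 0
Block 6 (11111): 5 ones → 1
Block 7 (10001): 2 ones → 0
Block 8 (11100): 3 ones → 1
Block 9 (01011): 3 ones → 1
Block 10 (00000): 0 ones → 0
Block 11 (00001): 1 one → 0
Block 12 (11111): 5 ones → 1

010001011001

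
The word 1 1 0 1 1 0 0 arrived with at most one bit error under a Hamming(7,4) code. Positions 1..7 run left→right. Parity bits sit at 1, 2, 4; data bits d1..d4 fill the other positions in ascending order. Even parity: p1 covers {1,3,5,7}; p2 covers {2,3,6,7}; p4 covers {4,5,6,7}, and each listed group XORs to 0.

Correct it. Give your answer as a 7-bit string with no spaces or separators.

1001100

s1 (pos 1,3,5,7): 1⊕0⊕1⊕0 = 0
s2 (pos 2,3,6,7): 1⊕0⊕0⊕0 = 1
s4 (pos 4,5,6,7): 1⊕1⊕0⊕0 = 0
Syndrome s4…s1 = 010 → error at position 2.
Flip position 2: 1101100 → 1001100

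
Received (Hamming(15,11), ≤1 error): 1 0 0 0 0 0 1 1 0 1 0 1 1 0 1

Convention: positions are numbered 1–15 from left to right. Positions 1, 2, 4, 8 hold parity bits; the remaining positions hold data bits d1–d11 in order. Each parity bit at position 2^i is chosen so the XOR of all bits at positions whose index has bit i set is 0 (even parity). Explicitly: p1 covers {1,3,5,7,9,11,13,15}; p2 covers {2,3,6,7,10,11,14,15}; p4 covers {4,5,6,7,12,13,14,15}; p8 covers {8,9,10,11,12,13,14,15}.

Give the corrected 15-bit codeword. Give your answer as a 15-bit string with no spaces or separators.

s1 (pos 1,3,5,7,9,11,13,15): 1⊕0⊕0⊕1⊕0⊕0⊕1⊕1 = 0
s2 (pos 2,3,6,7,10,11,14,15): 0⊕0⊕0⊕1⊕1⊕0⊕0⊕1 = 1
s4 (pos 4,5,6,7,12,13,14,15): 0⊕0⊕0⊕1⊕1⊕1⊕0⊕1 = 0
s8 (pos 8,9,10,11,12,13,14,15): 1⊕0⊕1⊕0⊕1⊕1⊕0⊕1 = 1
Syndrome s8…s1 = 1010 → error at position 10.
Flip position 10: 100000110101101 → 100000110001101

100000110001101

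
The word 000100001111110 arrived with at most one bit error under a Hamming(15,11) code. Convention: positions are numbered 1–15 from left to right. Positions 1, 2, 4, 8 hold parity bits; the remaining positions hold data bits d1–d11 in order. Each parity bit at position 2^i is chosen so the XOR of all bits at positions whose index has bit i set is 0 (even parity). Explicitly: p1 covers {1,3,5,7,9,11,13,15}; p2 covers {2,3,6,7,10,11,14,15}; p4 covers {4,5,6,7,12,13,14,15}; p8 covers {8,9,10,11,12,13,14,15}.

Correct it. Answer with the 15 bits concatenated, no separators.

001100001111110

s1 (pos 1,3,5,7,9,11,13,15): 0⊕0⊕0⊕0⊕1⊕1⊕1⊕0 = 1
s2 (pos 2,3,6,7,10,11,14,15): 0⊕0⊕0⊕0⊕1⊕1⊕1⊕0 = 1
s4 (pos 4,5,6,7,12,13,14,15): 1⊕0⊕0⊕0⊕1⊕1⊕1⊕0 = 0
s8 (pos 8,9,10,11,12,13,14,15): 0⊕1⊕1⊕1⊕1⊕1⊕1⊕0 = 0
Syndrome s8…s1 = 0011 → error at position 3.
Flip position 3: 000100001111110 → 001100001111110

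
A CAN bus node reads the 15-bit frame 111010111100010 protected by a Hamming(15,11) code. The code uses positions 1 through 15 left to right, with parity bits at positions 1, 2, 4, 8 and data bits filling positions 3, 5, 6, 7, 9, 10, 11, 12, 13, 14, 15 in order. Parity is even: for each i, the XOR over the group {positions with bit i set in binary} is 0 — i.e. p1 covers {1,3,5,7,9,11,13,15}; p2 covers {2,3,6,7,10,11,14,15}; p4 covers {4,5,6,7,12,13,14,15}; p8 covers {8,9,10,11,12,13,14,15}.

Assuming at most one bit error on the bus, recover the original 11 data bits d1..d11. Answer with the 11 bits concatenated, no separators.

s1 (pos 1,3,5,7,9,11,13,15): 1⊕1⊕1⊕1⊕1⊕0⊕0⊕0 = 1
s2 (pos 2,3,6,7,10,11,14,15): 1⊕1⊕0⊕1⊕1⊕0⊕1⊕0 = 1
s4 (pos 4,5,6,7,12,13,14,15): 0⊕1⊕0⊕1⊕0⊕0⊕1⊕0 = 1
s8 (pos 8,9,10,11,12,13,14,15): 1⊕1⊕1⊕0⊕0⊕0⊕1⊕0 = 0
Syndrome s8…s1 = 0111 → error at position 7.
Flip position 7: 111010111100010 → 111010011100010
Read data bits from positions 3,5,6,7,9,10,11,12,13,14,15: 11001100010

11001100010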